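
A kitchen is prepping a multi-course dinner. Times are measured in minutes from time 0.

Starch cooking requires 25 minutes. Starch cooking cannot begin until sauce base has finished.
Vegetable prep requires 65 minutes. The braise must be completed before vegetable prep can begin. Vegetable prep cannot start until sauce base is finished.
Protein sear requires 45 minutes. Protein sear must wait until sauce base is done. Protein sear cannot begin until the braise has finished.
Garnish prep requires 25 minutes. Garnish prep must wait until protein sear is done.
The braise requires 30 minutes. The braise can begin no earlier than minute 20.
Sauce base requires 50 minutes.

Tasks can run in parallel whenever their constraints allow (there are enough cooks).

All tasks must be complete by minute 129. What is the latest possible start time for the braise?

Garnish prep has no dependents, so it just needs to finish by minute 129. Starting by 129 − 25 = minute 104 achieves that.
Protein sear feeds into garnish prep (must start by minute 104); so protein sear must finish by minute 104 and therefore start by minute 59.
Nothing follows vegetable prep; the deadline of minute 129 is its only limit. It must start by 129 − 65 = minute 64.
For the braise: protein sear (must start by minute 59); vegetable prep (must start by minute 64). The most restrictive is minute 59; with a 30-minute duration, the braise must start by minute 29.

29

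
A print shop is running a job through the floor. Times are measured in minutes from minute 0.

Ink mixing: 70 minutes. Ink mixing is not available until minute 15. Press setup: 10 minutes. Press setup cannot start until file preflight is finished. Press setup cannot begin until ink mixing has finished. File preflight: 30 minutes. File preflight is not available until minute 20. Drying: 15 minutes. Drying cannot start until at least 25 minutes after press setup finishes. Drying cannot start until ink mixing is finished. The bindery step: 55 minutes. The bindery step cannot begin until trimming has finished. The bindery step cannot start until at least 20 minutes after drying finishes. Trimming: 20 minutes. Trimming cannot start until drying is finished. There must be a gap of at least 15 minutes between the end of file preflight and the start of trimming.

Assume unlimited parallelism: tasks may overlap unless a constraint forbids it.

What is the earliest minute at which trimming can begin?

After its own release at minute 15, ink mixing can start at minute 15 and finishes at minute 85.
After its own release at minute 20, file preflight can start at minute 20 and finishes at minute 50.
Press setup needs all of file preflight (finishes minute 50); ink mixing (finishes minute 85). That puts its earliest start at minute 85; it finishes at 85 + 10 = minute 95.
Drying needs all of press setup (finishes minute 95, plus 25-minute gap → minute 120); ink mixing (finishes minute 85). That puts its earliest start at minute 120; it finishes at 120 + 15 = minute 135.
Trimming waits on drying (finishes minute 135); file preflight (finishes minute 50, plus 15-minute gap → minute 65). The latest of these is minute 135, which is the earliest trimming can start.

135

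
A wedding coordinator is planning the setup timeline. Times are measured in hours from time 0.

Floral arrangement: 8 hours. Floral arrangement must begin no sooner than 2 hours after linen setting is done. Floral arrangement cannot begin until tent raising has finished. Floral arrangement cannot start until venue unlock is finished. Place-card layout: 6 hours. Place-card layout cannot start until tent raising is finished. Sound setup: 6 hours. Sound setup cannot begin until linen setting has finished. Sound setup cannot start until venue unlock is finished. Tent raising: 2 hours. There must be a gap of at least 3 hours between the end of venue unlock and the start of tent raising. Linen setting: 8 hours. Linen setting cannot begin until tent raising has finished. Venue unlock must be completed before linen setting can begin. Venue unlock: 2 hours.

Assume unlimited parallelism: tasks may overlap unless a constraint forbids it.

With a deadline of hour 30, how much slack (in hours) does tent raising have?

5

Nothing blocks venue unlock, so it runs from hour 0 to hour 2.
Tent raising cannot begin until venue unlock (finishes hour 2, plus 3-hour gap → hour 5). It runs from hour 5 to 5 + 2 = hour 7.

Working backward from the deadline:
Nothing follows floral arrangement; the deadline of hour 30 is its only limit. It must start by 30 − 8 = hour 22.
Sound setup has no dependents, so it just needs to finish by hour 30. Starting by 30 − 6 = hour 24 achieves that.
Linen setting must finish in time for floral arrangement (must start by hour 22, minus 2-hour gap → hour 20); sound setup (must start by hour 24). The tightest is hour 20, so linen setting must start by 20 − 8 = hour 12.
Nothing follows place-card layout; the deadline of hour 30 is its only limit. It must start by 30 − 6 = hour 24.
For tent raising: linen setting (must start by hour 12); floral arrangement (must start by hour 22); place-card layout (must start by hour 24). The most restrictive is hour 12; with a 2-hour duration, tent raising must start by hour 10.
So tent raising can start as early as hour 5 and as late as hour 10, giving 10 − 5 = 5 hours of slack.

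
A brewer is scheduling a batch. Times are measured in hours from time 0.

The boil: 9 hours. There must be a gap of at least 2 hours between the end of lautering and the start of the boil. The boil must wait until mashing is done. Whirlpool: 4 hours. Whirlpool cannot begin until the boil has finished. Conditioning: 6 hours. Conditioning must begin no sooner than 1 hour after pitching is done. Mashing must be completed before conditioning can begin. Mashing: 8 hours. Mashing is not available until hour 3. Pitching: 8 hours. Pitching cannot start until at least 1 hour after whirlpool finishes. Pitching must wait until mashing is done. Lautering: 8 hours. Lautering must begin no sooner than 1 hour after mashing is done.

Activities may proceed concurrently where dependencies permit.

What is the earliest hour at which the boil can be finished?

Mashing cannot begin until its own release at hour 3. It runs from hour 3 to 3 + 8 = hour 11.
Lautering cannot begin until mashing (finishes hour 11, plus 1-hour gap → hour 12). It runs from hour 12 to 12 + 8 = hour 20.
The boil cannot start until lautering (finishes hour 20, plus 2-hour gap → hour 22); mashing (finishes hour 11). The controlling bound is hour 22, so the boil finishes at 22 + 9 = hour 31.

31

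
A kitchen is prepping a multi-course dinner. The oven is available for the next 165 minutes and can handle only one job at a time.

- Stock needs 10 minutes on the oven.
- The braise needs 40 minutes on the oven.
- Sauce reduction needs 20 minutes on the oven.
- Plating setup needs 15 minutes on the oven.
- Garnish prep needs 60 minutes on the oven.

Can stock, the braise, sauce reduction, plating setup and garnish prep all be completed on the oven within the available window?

Yes

Running back to back, the jobs need 10 + 40 + 20 + 15 + 60 = 145 minutes on the oven.
Since 145 ≤ 165, they fit within the window.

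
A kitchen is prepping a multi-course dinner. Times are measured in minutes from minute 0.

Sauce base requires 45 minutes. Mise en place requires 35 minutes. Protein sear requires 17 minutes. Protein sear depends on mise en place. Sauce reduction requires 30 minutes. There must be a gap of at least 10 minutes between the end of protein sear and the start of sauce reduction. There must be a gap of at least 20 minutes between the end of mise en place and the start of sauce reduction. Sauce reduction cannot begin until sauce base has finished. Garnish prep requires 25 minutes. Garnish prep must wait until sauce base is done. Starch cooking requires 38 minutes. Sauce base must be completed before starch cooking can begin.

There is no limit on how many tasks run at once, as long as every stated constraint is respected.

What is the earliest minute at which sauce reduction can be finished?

92

Nothing blocks sauce base, so it runs from minute 0 to minute 45.
Mise en place has no prerequisites, so it starts at minute 0 and finishes at minute 35.
Protein sear waits on mise en place (finishes minute 35), so it starts at minute 35 and finishes at 35 + 17 = minute 52.
Sauce reduction needs all of protein sear (finishes minute 52, plus 10-minute gap → minute 62); mise en place (finishes minute 35, plus 20-minute gap → minute 55); sauce base (finishes minute 45). That puts its earliest start at minute 62; it finishes at 62 + 30 = minute 92.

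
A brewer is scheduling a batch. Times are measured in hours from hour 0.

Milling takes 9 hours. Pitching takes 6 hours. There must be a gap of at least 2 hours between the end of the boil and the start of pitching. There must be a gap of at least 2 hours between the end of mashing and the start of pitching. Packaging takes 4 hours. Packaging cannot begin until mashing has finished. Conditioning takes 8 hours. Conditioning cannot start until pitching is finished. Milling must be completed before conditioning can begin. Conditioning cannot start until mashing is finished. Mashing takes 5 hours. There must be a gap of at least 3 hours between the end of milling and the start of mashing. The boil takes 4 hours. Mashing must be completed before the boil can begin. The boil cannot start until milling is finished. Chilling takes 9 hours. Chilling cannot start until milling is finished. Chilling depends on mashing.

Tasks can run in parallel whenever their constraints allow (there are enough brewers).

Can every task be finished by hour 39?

Milling has no prerequisites, so it starts at hour 0 and finishes at hour 9.
Mashing cannot begin until milling (finishes hour 9, plus 3-hour gap → hour 12). It runs from hour 12 to 12 + 5 = hour 17.
Packaging cannot begin until mashing (finishes hour 17). It runs from hour 17 to 17 + 4 = hour 21.
Chilling has to wait for milling (finishes hour 9); mashing (finishes hour 17). The latest of these is hour 17, so chilling runs hour 17 to 17 + 9 = hour 26.
For the boil: mashing (finishes hour 17); milling (finishes hour 9). Taking the maximum gives a start of hour 17, and it finishes at 17 + 4 = hour 21.
Pitching cannot start until the boil (finishes hour 21, plus 2-hour gap → hour 23); mashing (finishes hour 17, plus 2-hour gap → hour 19). The controlling bound is hour 23, so pitching finishes at 23 + 6 = hour 29.
For conditioning: pitching (finishes hour 29); milling (finishes hour 9); mashing (finishes hour 17). Taking the maximum gives a start of hour 29, and it finishes at 29 + 8 = hour 37.
Every task is finished by hour 37, which is no later than the deadline of 39, so the schedule is feasible.

Yes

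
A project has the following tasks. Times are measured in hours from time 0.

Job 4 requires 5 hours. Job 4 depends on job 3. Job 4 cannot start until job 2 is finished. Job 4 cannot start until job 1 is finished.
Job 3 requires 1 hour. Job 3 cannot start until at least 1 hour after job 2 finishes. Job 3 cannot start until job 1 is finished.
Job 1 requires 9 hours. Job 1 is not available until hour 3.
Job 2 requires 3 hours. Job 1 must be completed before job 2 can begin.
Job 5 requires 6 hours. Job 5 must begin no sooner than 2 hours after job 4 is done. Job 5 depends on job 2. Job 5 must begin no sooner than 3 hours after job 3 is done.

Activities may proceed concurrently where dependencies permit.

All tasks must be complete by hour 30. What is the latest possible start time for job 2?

Job 5 has no dependents, so it just needs to finish by hour 30. Starting by 30 − 6 = hour 24 achieves that.
Job 4 feeds into job 5 (must start by hour 24, minus 2-hour gap → hour 22); so job 4 must finish by hour 22 and therefore start by hour 17.
Job 3 has several dependents: job 4 (must start by hour 17); job 5 (must start by hour 24, minus 3-hour gap → hour 21). The earliest of those limits is hour 17, so job 3 must start by 17 − 1 = hour 16.
Job 2 feeds job 3 (must start by hour 16, minus 1-hour gap → hour 15); job 4 (must start by hour 17); job 5 (must start by hour 24). Taking the minimum, job 2 must finish by hour 15 and start by 15 − 3 = hour 12.

12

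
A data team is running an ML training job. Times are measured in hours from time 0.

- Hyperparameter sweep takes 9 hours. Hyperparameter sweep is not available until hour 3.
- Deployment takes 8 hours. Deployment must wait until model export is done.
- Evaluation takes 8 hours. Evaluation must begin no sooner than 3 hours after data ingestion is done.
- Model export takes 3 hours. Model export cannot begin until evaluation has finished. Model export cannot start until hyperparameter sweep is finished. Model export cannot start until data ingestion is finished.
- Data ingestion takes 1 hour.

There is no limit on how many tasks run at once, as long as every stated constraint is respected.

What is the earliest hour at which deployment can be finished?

23

Hyperparameter sweep waits on its own release at hour 3, so it starts at hour 3 and finishes at 3 + 9 = hour 12.
Data ingestion has no prerequisites, so it starts at hour 0 and finishes at hour 1.
After data ingestion (finishes hour 1, plus 3-hour gap → hour 4), evaluation can start at hour 4 and finishes at hour 12.
Model export cannot start until evaluation (finishes hour 12); hyperparameter sweep (finishes hour 12); data ingestion (finishes hour 1). The controlling bound is hour 12, so model export finishes at 12 + 3 = hour 15.
After model export (finishes hour 15), deployment can start at hour 15 and finishes at hour 23.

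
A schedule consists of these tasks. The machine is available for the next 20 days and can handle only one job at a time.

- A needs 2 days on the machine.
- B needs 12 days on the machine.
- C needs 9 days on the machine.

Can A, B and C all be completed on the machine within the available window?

No

Running back to back, the jobs need 2 + 12 + 9 = 23 days on the machine.
Since 23 > 20, they cannot all fit.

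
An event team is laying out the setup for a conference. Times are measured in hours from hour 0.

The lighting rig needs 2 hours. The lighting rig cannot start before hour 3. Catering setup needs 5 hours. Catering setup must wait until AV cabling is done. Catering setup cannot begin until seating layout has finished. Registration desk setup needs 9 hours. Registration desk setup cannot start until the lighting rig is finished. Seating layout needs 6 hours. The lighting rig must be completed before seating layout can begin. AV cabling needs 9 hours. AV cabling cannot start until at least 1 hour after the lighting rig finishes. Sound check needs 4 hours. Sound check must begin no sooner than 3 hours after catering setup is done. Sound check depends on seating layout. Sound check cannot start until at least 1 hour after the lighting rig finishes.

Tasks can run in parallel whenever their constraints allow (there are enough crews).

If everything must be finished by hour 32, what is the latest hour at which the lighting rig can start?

8

Sound check must finish by hour 32; it takes 4 hours, so it must start by 32 − 4 = hour 28.
Catering setup feeds into sound check (must start by hour 28, minus 3-hour gap → hour 25); so catering setup must finish by hour 25 and therefore start by hour 20.
AV cabling feeds into catering setup (must start by hour 20); so AV cabling must finish by hour 20 and therefore start by hour 11.
For seating layout: catering setup (must start by hour 20); sound check (must start by hour 28). The most restrictive is hour 20; with a 6-hour duration, seating layout must start by hour 14.
To finish by hour 32, registration desk setup (duration 9) must start no later than hour 23.
For the lighting rig: AV cabling (must start by hour 11, minus 1-hour gap → hour 10); seating layout (must start by hour 14); registration desk setup (must start by hour 23); sound check (must start by hour 28, minus 1-hour gap → hour 27). The most restrictive is hour 10; with a 2-hour duration, the lighting rig must start by hour 8.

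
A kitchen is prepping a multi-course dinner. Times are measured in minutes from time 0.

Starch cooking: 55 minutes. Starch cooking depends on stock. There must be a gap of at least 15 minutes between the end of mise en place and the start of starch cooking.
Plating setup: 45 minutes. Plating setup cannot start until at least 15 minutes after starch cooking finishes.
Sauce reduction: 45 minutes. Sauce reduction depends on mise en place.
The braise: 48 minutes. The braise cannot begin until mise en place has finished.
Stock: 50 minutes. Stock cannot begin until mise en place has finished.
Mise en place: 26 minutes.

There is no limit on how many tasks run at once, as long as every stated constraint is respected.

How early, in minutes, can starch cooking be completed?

131

Nothing blocks mise en place, so it runs from minute 0 to minute 26.
After mise en place (finishes minute 26), stock can start at minute 26 and finishes at minute 76.
Starch cooking cannot start until stock (finishes minute 76); mise en place (finishes minute 26, plus 15-minute gap → minute 41). The controlling bound is minute 76, so starch cooking finishes at 76 + 55 = minute 131.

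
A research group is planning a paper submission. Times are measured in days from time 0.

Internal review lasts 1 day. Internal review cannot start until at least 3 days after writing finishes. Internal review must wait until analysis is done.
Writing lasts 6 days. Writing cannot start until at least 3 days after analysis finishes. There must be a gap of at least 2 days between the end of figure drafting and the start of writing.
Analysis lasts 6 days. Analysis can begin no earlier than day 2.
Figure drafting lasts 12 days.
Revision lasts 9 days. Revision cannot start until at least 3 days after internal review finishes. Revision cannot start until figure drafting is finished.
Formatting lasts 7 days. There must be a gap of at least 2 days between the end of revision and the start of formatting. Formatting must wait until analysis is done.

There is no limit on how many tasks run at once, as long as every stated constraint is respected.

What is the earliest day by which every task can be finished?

45

Nothing blocks figure drafting, so it runs from day 0 to day 12.
Analysis waits on its own release at day 2, so it starts at day 2 and finishes at 2 + 6 = day 8.
Writing cannot start until analysis (finishes day 8, plus 3-day gap → day 11); figure drafting (finishes day 12, plus 2-day gap → day 14). The controlling bound is day 14, so writing finishes at 14 + 6 = day 20.
Internal review has to wait for writing (finishes day 20, plus 3-day gap → day 23); analysis (finishes day 8). The latest of these is day 23, so internal review runs day 23 to 23 + 1 = day 24.
Revision needs all of internal review (finishes day 24, plus 3-day gap → day 27); figure drafting (finishes day 12). That puts its earliest start at day 27; it finishes at 27 + 9 = day 36.
Formatting has to wait for revision (finishes day 36, plus 2-day gap → day 38); analysis (finishes day 8). The latest of these is day 38, so formatting runs day 38 to 38 + 7 = day 45.
All tasks are finished once the last one completes. Finish times: Analysis at 8, Figure drafting at 12, Writing at 20, Internal review at 24, Revision at 36, Formatting at 45. The latest is day 45.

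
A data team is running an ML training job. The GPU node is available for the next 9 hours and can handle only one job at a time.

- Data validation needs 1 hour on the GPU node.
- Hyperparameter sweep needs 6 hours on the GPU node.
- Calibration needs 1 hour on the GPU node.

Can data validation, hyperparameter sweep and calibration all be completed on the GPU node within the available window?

Running back to back, the jobs need 1 + 6 + 1 = 8 hours on the GPU node.
Since 8 ≤ 9, they fit within the window.

Yes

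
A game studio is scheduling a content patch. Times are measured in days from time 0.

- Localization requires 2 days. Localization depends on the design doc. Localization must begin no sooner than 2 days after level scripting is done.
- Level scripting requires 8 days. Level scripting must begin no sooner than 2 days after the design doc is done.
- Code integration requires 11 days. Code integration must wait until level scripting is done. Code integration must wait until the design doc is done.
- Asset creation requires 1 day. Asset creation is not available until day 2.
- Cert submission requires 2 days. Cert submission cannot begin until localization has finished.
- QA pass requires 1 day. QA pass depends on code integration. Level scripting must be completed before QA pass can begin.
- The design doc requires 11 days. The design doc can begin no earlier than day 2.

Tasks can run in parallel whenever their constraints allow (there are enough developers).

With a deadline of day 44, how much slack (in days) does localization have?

The design doc waits on its own release at day 2, so it starts at day 2 and finishes at 2 + 11 = day 13.
Level scripting waits on the design doc (finishes day 13, plus 2-day gap → day 15), so it starts at day 15 and finishes at 15 + 8 = day 23.
Localization has to wait for the design doc (finishes day 13); level scripting (finishes day 23, plus 2-day gap → day 25). The latest of these is day 25, so localization runs day 25 to 25 + 2 = day 27.

Working backward from the deadline:
Nothing follows cert submission; the deadline of day 44 is its only limit. It must start by 44 − 2 = day 42.
Since cert submission (must start by day 42) depends on it, localization must finish by day 42. Backing off its 2-day duration gives a latest start of day 40.
So localization can start as early as day 25 and as late as day 40, giving 40 − 25 = 15 days of slack.

15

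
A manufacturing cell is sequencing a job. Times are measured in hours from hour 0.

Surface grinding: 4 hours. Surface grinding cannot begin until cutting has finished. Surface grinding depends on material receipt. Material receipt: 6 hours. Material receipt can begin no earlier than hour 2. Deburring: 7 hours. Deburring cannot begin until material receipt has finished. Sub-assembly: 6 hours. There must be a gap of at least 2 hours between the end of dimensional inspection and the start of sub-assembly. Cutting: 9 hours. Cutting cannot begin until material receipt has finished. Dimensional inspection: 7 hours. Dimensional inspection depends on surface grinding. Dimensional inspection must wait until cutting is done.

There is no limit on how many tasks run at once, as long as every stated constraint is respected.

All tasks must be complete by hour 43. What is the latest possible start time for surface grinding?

24

Sub-assembly has no dependents, so it just needs to finish by hour 43. Starting by 43 − 6 = hour 37 achieves that.
Dimensional inspection has to be done before sub-assembly (must start by hour 37, minus 2-hour gap → hour 35). That means finishing by hour 35, i.e. starting by 35 − 7 = hour 28.
Surface grinding has to be done before dimensional inspection (must start by hour 28). That means finishing by hour 28, i.e. starting by 28 − 4 = hour 24.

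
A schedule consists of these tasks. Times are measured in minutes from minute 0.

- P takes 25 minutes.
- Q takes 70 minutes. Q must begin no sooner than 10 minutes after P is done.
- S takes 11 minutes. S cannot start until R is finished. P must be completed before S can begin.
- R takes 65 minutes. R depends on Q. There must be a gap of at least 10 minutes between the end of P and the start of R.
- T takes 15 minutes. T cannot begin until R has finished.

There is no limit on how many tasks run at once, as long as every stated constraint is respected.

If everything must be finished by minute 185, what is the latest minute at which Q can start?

35

Nothing follows S; the deadline of minute 185 is its only limit. It must start by 185 − 11 = minute 174.
Nothing follows T; the deadline of minute 185 is its only limit. It must start by 185 − 15 = minute 170.
R has several dependents: S (must start by minute 174); T (must start by minute 170). The earliest of those limits is minute 170, so R must start by 170 − 65 = minute 105.
Q feeds into R (must start by minute 105); so Q must finish by minute 105 and therefore start by minute 35.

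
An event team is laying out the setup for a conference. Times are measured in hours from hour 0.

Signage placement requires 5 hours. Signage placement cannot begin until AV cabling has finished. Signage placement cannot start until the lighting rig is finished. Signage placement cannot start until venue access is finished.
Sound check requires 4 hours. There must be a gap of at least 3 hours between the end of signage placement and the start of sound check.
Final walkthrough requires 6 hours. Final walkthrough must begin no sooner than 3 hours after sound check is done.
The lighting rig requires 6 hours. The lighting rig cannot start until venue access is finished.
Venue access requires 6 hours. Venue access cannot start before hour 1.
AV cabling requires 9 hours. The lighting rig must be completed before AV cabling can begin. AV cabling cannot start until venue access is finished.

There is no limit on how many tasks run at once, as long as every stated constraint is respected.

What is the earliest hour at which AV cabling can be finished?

22

Venue access waits on its own release at hour 1, so it starts at hour 1 and finishes at 1 + 6 = hour 7.
After venue access (finishes hour 7), the lighting rig can start at hour 7 and finishes at hour 13.
AV cabling cannot start until the lighting rig (finishes hour 13); venue access (finishes hour 7). The controlling bound is hour 13, so AV cabling finishes at 13 + 9 = hour 22.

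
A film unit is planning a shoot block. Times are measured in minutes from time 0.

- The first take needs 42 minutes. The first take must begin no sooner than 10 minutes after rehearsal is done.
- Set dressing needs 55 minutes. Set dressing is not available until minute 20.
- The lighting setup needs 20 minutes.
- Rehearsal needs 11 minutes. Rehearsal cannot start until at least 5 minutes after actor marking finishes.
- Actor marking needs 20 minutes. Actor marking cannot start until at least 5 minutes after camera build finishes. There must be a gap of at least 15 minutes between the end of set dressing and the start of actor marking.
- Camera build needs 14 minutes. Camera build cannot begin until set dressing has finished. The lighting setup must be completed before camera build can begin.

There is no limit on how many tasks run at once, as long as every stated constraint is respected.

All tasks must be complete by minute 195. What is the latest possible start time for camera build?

88

The first take has no dependents, so it just needs to finish by minute 195. Starting by 195 − 42 = minute 153 achieves that.
Rehearsal must finish before the first take (must start by minute 153, minus 10-minute gap → minute 143). With an 11-minute duration, rehearsal must start by 143 − 11 = minute 132.
Since rehearsal (must start by minute 132, minus 5-minute gap → minute 127) depends on it, actor marking must finish by minute 127. Backing off its 20-minute duration gives a latest start of minute 107.
Camera build must finish before actor marking (must start by minute 107, minus 5-minute gap → minute 102). With a 14-minute duration, camera build must start by 102 − 14 = minute 88.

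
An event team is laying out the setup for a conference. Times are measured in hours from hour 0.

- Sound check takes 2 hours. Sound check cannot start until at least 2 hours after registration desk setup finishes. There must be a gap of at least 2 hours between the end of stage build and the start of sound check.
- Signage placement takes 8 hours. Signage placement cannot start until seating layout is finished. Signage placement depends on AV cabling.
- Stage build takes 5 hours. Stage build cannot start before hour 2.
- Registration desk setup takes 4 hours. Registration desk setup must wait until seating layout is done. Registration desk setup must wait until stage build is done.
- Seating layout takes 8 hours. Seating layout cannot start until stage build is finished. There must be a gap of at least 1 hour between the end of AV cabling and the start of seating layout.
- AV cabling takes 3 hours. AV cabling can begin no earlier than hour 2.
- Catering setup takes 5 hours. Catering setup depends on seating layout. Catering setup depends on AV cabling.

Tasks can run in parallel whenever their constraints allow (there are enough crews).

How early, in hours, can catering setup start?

15

After its own release at hour 2, AV cabling can start at hour 2 and finishes at hour 5.
Stage build waits on its own release at hour 2, so it starts at hour 2 and finishes at 2 + 5 = hour 7.
Seating layout has to wait for stage build (finishes hour 7); AV cabling (finishes hour 5, plus 1-hour gap → hour 6). The latest of these is hour 7, so seating layout runs hour 7 to 7 + 8 = hour 15.
Catering setup waits on seating layout (finishes hour 15); AV cabling (finishes hour 5). The latest of these is hour 15, which is the earliest catering setup can start.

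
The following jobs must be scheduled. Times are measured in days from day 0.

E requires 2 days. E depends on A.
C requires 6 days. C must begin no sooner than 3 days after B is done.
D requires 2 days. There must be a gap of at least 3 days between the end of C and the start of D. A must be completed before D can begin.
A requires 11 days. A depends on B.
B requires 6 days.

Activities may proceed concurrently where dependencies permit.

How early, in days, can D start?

B has no prerequisites, so it starts at day 0 and finishes at day 6.
After B (finishes day 6, plus 3-day gap → day 9), C can start at day 9 and finishes at day 15.
A waits on B (finishes day 6), so it starts at day 6 and finishes at 6 + 11 = day 17.
D waits on C (finishes day 15, plus 3-day gap → day 18); A (finishes day 17). The latest of these is day 18, which is the earliest D can start.

18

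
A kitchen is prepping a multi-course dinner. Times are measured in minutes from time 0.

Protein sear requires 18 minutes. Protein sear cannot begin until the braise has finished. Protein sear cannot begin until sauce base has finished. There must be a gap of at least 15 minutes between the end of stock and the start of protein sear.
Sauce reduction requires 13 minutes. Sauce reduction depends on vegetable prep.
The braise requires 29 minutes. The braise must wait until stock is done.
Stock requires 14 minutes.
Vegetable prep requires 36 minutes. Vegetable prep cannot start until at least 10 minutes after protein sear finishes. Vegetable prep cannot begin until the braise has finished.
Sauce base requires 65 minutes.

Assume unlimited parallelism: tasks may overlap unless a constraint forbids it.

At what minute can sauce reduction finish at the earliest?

142

Sauce base has no prerequisites, so it starts at minute 0 and finishes at minute 65.
Stock can start immediately at minute 0; it finishes at minute 14.
The braise cannot begin until stock (finishes minute 14). It runs from minute 14 to 14 + 29 = minute 43.
Protein sear needs all of the braise (finishes minute 43); sauce base (finishes minute 65); stock (finishes minute 14, plus 15-minute gap → minute 29). That puts its earliest start at minute 65; it finishes at 65 + 18 = minute 83.
For vegetable prep: protein sear (finishes minute 83, plus 10-minute gap → minute 93); the braise (finishes minute 43). Taking the maximum gives a start of minute 93, and it finishes at 93 + 36 = minute 129.
Sauce reduction cannot begin until vegetable prep (finishes minute 129). It runs from minute 129 to 129 + 13 = minute 142.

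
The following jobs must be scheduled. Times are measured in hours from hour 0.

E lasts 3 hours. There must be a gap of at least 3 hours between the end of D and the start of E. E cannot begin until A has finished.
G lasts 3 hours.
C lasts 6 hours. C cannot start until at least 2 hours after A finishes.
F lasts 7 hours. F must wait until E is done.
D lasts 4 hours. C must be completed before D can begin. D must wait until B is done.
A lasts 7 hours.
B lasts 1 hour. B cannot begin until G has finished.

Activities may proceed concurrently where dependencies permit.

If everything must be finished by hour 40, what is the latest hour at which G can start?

19

Nothing follows F; the deadline of hour 40 is its only limit. It must start by 40 − 7 = hour 33.
E must finish before F (must start by hour 33). With a 3-hour duration, E must start by 33 − 3 = hour 30.
D has to be done before E (must start by hour 30, minus 3-hour gap → hour 27). That means finishing by hour 27, i.e. starting by 27 − 4 = hour 23.
B has to be done before D (must start by hour 23). That means finishing by hour 23, i.e. starting by 23 − 1 = hour 22.
G has to be done before B (must start by hour 22). That means finishing by hour 22, i.e. starting by 22 − 3 = hour 19.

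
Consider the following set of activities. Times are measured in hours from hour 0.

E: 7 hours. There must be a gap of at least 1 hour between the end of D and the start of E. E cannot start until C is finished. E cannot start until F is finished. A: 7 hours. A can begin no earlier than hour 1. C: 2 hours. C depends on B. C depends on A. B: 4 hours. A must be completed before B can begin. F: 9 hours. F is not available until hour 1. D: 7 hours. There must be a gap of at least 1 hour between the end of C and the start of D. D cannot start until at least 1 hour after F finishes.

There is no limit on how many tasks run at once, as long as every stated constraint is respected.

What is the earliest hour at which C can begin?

A cannot begin until its own release at hour 1. It runs from hour 1 to 1 + 7 = hour 8.
After A (finishes hour 8), B can start at hour 8 and finishes at hour 12.
C waits on B (finishes hour 12); A (finishes hour 8). The latest of these is hour 12, which is the earliest C can start.

12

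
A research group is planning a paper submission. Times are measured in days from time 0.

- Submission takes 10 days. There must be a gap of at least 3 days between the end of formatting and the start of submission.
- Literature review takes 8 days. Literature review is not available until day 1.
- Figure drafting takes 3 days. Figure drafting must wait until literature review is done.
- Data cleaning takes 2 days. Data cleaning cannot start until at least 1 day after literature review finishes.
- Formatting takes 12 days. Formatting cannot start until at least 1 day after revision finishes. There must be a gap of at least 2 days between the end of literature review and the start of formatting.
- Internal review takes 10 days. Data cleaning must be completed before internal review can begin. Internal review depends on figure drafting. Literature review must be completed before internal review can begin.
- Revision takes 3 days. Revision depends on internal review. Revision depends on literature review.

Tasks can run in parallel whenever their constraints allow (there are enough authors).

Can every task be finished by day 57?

Yes

Literature review waits on its own release at day 1, so it starts at day 1 and finishes at 1 + 8 = day 9.
Figure drafting waits on literature review (finishes day 9), so it starts at day 9 and finishes at 9 + 3 = day 12.
Data cleaning waits on literature review (finishes day 9, plus 1-day gap → day 10), so it starts at day 10 and finishes at 10 + 2 = day 12.
Internal review has to wait for data cleaning (finishes day 12); figure drafting (finishes day 12); literature review (finishes day 9). The latest of these is day 12, so internal review runs day 12 to 12 + 10 = day 22.
For revision: internal review (finishes day 22); literature review (finishes day 9). Taking the maximum gives a start of day 22, and it finishes at 22 + 3 = day 25.
Formatting needs all of revision (finishes day 25, plus 1-day gap → day 26); literature review (finishes day 9, plus 2-day gap → day 11). That puts its earliest start at day 26; it finishes at 26 + 12 = day 38.
After formatting (finishes day 38, plus 3-day gap → day 41), submission can start at day 41 and finishes at day 51.
Every task is finished by day 51, which is no later than the deadline of 57, so the schedule is feasible.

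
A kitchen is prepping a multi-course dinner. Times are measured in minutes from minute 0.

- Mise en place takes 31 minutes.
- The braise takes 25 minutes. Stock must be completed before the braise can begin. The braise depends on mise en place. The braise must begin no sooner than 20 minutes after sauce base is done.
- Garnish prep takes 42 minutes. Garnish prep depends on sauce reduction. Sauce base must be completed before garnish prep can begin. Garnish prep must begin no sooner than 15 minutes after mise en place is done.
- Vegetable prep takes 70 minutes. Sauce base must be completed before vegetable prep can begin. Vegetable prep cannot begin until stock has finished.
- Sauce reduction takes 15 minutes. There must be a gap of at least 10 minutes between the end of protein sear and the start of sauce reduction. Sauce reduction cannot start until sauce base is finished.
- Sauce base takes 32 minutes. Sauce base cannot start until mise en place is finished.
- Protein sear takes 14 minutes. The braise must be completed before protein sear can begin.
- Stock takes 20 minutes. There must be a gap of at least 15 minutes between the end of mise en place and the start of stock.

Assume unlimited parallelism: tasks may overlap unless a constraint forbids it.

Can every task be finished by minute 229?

Yes

Nothing blocks mise en place, so it runs from minute 0 to minute 31.
Sauce base waits on mise en place (finishes minute 31), so it starts at minute 31 and finishes at 31 + 32 = minute 63.
Stock waits on mise en place (finishes minute 31, plus 15-minute gap → minute 46), so it starts at minute 46 and finishes at 46 + 20 = minute 66.
Vegetable prep cannot start until sauce base (finishes minute 63); stock (finishes minute 66). The controlling bound is minute 66, so vegetable prep finishes at 66 + 70 = minute 136.
The braise has to wait for stock (finishes minute 66); mise en place (finishes minute 31); sauce base (finishes minute 63, plus 20-minute gap → minute 83). The latest of these is minute 83, so the braise runs minute 83 to 83 + 25 = minute 108.
Protein sear cannot begin until the braise (finishes minute 108). It runs from minute 108 to 108 + 14 = minute 122.
Sauce reduction cannot start until protein sear (finishes minute 122, plus 10-minute gap → minute 132); sauce base (finishes minute 63). The controlling bound is minute 132, so sauce reduction finishes at 132 + 15 = minute 147.
Garnish prep cannot start until sauce reduction (finishes minute 147); sauce base (finishes minute 63); mise en place (finishes minute 31, plus 15-minute gap → minute 46). The controlling bound is minute 147, so garnish prep finishes at 147 + 42 = minute 189.
Every task is finished by minute 189, which is no later than the deadline of 229, so the schedule is feasible.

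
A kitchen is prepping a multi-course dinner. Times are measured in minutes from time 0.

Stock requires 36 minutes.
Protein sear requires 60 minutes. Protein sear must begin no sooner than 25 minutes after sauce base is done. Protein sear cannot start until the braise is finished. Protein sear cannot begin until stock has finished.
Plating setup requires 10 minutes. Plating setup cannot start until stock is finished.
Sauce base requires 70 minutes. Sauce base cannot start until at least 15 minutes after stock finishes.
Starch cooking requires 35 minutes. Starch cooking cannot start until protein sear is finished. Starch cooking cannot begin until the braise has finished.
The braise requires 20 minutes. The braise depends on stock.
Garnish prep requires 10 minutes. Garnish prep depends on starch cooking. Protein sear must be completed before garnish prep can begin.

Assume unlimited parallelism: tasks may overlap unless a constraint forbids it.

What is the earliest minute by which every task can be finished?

Stock has no prerequisites, so it starts at minute 0 and finishes at minute 36.
Plating setup waits on stock (finishes minute 36), so it starts at minute 36 and finishes at 36 + 10 = minute 46.
The braise waits on stock (finishes minute 36), so it starts at minute 36 and finishes at 36 + 20 = minute 56.
After stock (finishes minute 36, plus 15-minute gap → minute 51), sauce base can start at minute 51 and finishes at minute 121.
For protein sear: sauce base (finishes minute 121, plus 25-minute gap → minute 146); the braise (finishes minute 56); stock (finishes minute 36). Taking the maximum gives a start of minute 146, and it finishes at 146 + 60 = minute 206.
Starch cooking cannot start until protein sear (finishes minute 206); the braise (finishes minute 56). The controlling bound is minute 206, so starch cooking finishes at 206 + 35 = minute 241.
Garnish prep cannot start until starch cooking (finishes minute 241); protein sear (finishes minute 206). The controlling bound is minute 241, so garnish prep finishes at 241 + 10 = minute 251.
All tasks are finished once the last one completes. Finish times: Stock at 36, Sauce base at 121, The braise at 56, Protein sear at 206, Starch cooking at 241, Plating setup at 46, Garnish prep at 251. The latest is minute 251.

251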